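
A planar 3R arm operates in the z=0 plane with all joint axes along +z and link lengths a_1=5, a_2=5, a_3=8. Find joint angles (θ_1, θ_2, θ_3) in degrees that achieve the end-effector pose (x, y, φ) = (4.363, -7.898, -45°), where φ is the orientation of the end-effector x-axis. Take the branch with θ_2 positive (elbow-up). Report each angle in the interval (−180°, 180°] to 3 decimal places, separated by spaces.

164.999 150.004 -0.004

wrist centre = target − a_3·(cos φ, sin φ) = (-1.2939, -2.2411)
cos θ_2 = (6.6968−5²−5²)/(2·5·5) = -0.8661; θ_2 = 150.0044° (elbow-up)
β = atan2(-2.2411,-1.2939) = -119.9986°; ψ = atan2(2.4997,0.6697) = 75.0022°
θ_1 = β − ψ = -195.0008°
θ_3 = φ − θ_1 − θ_2 = -0.0036° (wrapped to (-180°,180°])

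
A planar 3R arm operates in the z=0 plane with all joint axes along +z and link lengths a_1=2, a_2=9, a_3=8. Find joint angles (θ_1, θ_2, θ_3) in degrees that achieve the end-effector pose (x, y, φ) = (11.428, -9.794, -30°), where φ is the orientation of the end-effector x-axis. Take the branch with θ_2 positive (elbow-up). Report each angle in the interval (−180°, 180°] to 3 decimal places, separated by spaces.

wrist centre = target − a_3·(cos φ, sin φ) = (4.4998, -5.7940)
cos θ_2 = (53.8186−2²−9²)/(2·2·9) = -0.8661; θ_2 = 150.0143° (elbow-up)
β = atan2(-5.7940,4.4998) = -52.1660°; ψ = atan2(4.4981,-5.7953) = 142.1832°
θ_1 = β − ψ = -194.3492°
θ_3 = φ − θ_1 − θ_2 = 14.3349° (wrapped to (-180°,180°])

165.651 150.014 14.335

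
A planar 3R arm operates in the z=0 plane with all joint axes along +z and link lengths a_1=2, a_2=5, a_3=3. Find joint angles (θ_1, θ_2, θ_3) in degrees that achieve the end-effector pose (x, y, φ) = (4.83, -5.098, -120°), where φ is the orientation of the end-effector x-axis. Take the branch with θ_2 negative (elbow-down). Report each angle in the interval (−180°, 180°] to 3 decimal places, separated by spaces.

0.008 -30.011 -89.997

wrist centre = target − a_3·(cos φ, sin φ) = (6.3300, -2.4999)
cos θ_2 = (46.3185−2²−5²)/(2·2·5) = 0.8659; θ_2 = -30.0114° (elbow-down)
β = atan2(-2.4999,6.3300) = -21.5507°; ψ = atan2(-2.5009,6.3296) = -21.5592°
θ_1 = β − ψ = 0.0085°
θ_3 = φ − θ_1 − θ_2 = -89.9971° (wrapped to (-180°,180°])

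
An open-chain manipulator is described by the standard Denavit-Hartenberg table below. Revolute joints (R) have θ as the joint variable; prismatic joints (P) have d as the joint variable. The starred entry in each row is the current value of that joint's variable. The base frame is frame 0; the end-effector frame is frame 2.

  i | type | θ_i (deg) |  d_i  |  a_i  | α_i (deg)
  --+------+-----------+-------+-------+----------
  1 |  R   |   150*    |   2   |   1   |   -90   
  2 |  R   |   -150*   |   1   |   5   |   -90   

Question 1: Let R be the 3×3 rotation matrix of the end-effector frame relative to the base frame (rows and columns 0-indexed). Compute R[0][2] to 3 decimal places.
-0.433

End-effector z-axis (col 2 of R) = (-0.4330,0.2500,0.8660)
R[0][2] = -0.4330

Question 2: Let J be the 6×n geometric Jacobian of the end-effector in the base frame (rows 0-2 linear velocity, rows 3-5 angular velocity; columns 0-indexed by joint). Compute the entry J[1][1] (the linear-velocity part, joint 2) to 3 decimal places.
1.250

axis z_1 = (-0.5000,-0.8660,0.0000); lever o_n−o_1 = (3.2500,-3.0311,2.5000)
cross product → J_v[:, 1] = (-2.1651,1.2500,4.3301)
J_ω[:, 1] = z_1
entry J[1][1] = 1.2500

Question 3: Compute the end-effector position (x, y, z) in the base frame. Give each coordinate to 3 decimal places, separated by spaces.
after link 1: o_1 = (-0.8660, 0.5000, 2.0000)
after link 2: o_2 = (2.3840, -2.5311, 4.5000)

2.384 -2.531 4.500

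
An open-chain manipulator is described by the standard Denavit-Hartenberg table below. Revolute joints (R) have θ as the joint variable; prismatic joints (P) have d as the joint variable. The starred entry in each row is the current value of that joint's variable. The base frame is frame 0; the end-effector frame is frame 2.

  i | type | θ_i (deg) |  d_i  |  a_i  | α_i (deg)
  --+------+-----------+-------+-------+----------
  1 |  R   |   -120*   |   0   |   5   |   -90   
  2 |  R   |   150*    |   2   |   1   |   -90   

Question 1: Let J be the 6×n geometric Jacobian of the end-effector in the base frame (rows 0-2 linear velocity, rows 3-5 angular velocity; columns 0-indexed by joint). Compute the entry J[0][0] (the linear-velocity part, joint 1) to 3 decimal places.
4.580

axis z_0 = ẑ; lever o_n−o_0 = (-0.3349,-4.5801,-0.5000)
cross product → J_v[:, 0] = (4.5801,-0.3349,0.0000)
J_ω[:, 0] = z_0
entry J[0][0] = 4.5801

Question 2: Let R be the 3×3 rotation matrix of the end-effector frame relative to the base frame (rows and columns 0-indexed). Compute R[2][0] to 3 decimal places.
-0.500

End-effector x-axis (col 0 of R) = (0.4330,0.7500,-0.5000)
R[2][0] = -0.5000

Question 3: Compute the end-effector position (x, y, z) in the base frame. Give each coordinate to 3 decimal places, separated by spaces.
after link 1: o_1 = (-2.5000, -4.3301, 0.0000)
after link 2: o_2 = (-0.3349, -4.5801, -0.5000)

-0.335 -4.580 -0.500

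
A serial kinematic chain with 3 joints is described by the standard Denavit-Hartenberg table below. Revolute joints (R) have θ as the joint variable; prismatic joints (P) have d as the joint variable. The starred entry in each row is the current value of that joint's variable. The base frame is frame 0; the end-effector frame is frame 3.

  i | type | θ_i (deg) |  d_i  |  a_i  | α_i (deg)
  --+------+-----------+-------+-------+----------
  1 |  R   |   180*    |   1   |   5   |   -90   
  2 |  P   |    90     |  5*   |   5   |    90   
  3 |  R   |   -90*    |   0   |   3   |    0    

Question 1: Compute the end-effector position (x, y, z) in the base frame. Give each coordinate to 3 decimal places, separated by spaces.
-5.000 -2.000 -4.000

after link 1: o_1 = (-5.0000, 0.0000, 1.0000)
after link 2: o_2 = (-5.0000, -5.0000, -4.0000)
after link 3: o_3 = (-5.0000, -2.0000, -4.0000)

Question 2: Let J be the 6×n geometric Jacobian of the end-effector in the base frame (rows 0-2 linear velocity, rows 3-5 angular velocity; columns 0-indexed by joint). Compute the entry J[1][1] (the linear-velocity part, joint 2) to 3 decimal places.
-1.000

prismatic axis z_1 = (-0.0000,-1.0000,0.0000)
J_v[:, 1] = z_1; J_ω[:, 1] = (0,0,0)
entry J[1][1] = -1.0000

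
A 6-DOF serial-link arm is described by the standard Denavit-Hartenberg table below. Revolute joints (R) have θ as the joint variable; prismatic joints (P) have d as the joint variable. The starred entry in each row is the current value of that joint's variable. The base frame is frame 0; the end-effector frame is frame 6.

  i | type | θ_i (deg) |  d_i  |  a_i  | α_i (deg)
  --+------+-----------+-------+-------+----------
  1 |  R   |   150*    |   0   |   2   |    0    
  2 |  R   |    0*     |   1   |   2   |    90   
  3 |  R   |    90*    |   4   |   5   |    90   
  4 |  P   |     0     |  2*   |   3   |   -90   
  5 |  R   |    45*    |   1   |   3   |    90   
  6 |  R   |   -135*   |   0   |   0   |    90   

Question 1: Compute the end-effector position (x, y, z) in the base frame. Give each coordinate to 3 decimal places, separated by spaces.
-0.859 6.269 11.121

after link 1: o_1 = (-1.7321, 1.0000, 0.0000)
after link 2: o_2 = (-3.4641, 2.0000, 1.0000)
after link 3: o_3 = (-1.4641, 5.4641, 6.0000)
after link 4: o_4 = (-3.1962, 6.4641, 9.0000)
after link 5: o_5 = (-0.8590, 6.2695, 11.1213)
after link 6: o_6 = (-0.8590, 6.2695, 11.1213)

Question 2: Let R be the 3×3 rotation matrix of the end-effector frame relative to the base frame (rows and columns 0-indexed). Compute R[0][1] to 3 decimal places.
End-effector y-axis (col 1 of R) = (-0.6124,0.3536,0.7071)
R[0][1] = -0.6124

-0.612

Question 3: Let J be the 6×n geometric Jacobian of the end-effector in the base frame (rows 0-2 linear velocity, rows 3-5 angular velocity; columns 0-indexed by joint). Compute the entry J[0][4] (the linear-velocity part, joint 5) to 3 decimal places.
1.837

axis z_4 = (0.5000,0.8660,0.0000); lever o_n−o_4 = (2.3371,-0.1946,2.1213)
cross product → J_v[:, 4] = (1.8371,-1.0607,-2.1213)
J_ω[:, 4] = z_4
entry J[0][4] = 1.8371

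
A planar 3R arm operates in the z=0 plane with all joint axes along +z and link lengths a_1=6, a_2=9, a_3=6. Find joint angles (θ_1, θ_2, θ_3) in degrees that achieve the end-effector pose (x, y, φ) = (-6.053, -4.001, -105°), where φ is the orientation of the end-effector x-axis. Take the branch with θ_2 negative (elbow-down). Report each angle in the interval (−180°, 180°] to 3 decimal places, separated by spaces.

-90.006 -149.998 135.004

wrist centre = target − a_3·(cos φ, sin φ) = (-4.5001, 1.7946)
cos θ_2 = (23.4712−6²−9²)/(2·6·9) = -0.8660; θ_2 = -149.9979° (elbow-down)
β = atan2(1.7946,-4.5001) = 158.2588°; ψ = atan2(-4.5003,-1.7941) = -111.7350°
θ_1 = β − ψ = 269.9938°
θ_3 = φ − θ_1 − θ_2 = 135.0042° (wrapped to (-180°,180°])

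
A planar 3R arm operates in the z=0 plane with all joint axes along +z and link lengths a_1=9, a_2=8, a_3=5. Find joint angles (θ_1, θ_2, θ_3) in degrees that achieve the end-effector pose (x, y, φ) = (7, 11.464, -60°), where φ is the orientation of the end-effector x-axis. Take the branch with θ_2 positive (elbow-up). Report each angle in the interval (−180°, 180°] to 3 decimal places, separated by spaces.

59.999 30.003 -150.001

wrist centre = target − a_3·(cos φ, sin φ) = (4.5000, 15.7941)
cos θ_2 = (269.7044−9²−8²)/(2·9·8) = 0.8660; θ_2 = 30.0026° (elbow-up)
β = atan2(15.7941,4.5000) = 74.0969°; ψ = atan2(4.0003,15.9280) = 14.0982°
θ_1 = β − ψ = 59.9987°
θ_3 = φ − θ_1 − θ_2 = -150.0013° (wrapped to (-180°,180°])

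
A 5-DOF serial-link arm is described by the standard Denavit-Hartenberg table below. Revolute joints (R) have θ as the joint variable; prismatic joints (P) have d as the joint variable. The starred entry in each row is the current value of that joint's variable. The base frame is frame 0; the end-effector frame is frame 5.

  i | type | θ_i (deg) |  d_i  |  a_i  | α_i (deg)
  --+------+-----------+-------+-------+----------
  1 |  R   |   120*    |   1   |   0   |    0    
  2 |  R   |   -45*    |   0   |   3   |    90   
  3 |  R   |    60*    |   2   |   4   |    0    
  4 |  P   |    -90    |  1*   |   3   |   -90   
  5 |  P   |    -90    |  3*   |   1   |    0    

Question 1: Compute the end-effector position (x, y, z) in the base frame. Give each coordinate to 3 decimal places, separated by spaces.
after link 1: o_1 = (0.0000, 0.0000, 1.0000)
after link 2: o_2 = (0.7765, 2.8978, 1.0000)
after link 3: o_3 = (3.2259, 4.3120, 4.4641)
after link 4: o_4 = (4.8643, 6.5627, 2.9641)
after link 5: o_5 = (6.2185, 7.7528, 5.5622)

6.218 7.753 5.562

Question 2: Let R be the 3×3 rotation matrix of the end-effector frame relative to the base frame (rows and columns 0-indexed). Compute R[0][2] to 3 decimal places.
0.129

End-effector z-axis (col 2 of R) = (0.1294,0.4830,0.8660)
R[0][2] = 0.1294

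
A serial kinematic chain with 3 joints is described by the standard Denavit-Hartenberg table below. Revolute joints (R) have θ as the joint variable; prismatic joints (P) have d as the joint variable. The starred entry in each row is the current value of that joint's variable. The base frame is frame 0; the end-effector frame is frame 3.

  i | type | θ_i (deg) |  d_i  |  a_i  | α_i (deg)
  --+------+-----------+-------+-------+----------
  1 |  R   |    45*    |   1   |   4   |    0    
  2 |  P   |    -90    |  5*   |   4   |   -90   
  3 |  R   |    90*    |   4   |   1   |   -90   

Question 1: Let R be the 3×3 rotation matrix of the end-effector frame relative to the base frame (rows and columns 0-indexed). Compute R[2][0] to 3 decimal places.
End-effector x-axis (col 0 of R) = (0.0000,-0.0000,-1.0000)
R[2][0] = -1.0000

-1.000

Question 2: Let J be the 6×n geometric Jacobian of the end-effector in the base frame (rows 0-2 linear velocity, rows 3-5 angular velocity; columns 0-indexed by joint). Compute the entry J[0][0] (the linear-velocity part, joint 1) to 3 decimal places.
axis z_0 = ẑ; lever o_n−o_0 = (8.4853,2.8284,5.0000)
cross product → J_v[:, 0] = (-2.8284,8.4853,0.0000)
J_ω[:, 0] = z_0
entry J[0][0] = -2.8284

-2.828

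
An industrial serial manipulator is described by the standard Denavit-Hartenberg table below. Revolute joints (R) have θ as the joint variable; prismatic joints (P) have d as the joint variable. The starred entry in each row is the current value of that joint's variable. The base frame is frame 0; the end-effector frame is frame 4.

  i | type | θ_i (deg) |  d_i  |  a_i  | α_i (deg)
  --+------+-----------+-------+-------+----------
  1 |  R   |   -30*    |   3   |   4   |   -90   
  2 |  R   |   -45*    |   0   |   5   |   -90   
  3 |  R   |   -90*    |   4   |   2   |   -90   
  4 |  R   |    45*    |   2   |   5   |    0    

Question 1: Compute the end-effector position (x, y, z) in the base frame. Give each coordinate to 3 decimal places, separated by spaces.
after link 1: o_1 = (3.4641, -2.0000, 3.0000)
after link 2: o_2 = (6.5260, -3.7678, 6.5355)
after link 3: o_3 = (9.9755, -3.4499, 3.7071)
after link 4: o_4 = (10.8029, 0.1548, 7.6213)

10.803 0.155 7.621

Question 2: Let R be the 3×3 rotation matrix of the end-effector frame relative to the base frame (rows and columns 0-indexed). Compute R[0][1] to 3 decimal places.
End-effector y-axis (col 1 of R) = (-0.7866,-0.3624,0.5000)
R[0][1] = -0.7866

-0.787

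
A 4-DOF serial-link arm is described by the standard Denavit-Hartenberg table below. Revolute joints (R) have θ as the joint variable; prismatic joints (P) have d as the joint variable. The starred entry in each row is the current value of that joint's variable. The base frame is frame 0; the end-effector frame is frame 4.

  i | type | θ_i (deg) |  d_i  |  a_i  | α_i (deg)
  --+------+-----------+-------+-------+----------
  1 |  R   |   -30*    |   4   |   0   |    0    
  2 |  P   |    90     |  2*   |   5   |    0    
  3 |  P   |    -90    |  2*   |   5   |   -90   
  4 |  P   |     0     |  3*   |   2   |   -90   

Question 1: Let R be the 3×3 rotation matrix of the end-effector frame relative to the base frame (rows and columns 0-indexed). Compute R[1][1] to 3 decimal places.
End-effector y-axis (col 1 of R) = (-0.5000,-0.8660,-0.0000)
R[1][1] = -0.8660

-0.866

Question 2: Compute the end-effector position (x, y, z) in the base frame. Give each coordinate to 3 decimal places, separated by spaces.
after link 1: o_1 = (0.0000, 0.0000, 4.0000)
after link 2: o_2 = (2.5000, 4.3301, 6.0000)
after link 3: o_3 = (6.8301, 1.8301, 8.0000)
after link 4: o_4 = (10.0622, 3.4282, 8.0000)

10.062 3.428 8.000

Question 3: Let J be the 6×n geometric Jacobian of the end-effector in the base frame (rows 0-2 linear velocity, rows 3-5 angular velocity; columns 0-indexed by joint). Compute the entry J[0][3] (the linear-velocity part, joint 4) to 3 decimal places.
0.500

prismatic axis z_3 = (0.5000,0.8660,0.0000)
J_v[:, 3] = z_3; J_ω[:, 3] = (0,0,0)
entry J[0][3] = 0.5000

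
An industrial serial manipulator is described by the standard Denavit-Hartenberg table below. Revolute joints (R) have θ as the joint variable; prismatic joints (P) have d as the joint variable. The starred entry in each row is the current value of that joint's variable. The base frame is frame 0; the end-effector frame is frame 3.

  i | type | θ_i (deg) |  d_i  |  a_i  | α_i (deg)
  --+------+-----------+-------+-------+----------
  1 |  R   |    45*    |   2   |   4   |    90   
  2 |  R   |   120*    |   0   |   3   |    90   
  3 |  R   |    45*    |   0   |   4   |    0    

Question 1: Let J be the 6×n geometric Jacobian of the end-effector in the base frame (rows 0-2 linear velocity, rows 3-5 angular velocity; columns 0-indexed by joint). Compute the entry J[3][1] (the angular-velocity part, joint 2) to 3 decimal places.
0.707

axis z_1 = (0.7071,-0.7071,0.0000); lever o_n−o_1 = (-0.0607,-4.0607,5.0476)
cross product → J_v[:, 1] = (-3.5692,-3.5692,-2.9142)
J_ω[:, 1] = z_1
entry J[3][1] = 0.7071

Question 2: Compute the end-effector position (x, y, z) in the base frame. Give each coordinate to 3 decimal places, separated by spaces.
after link 1: o_1 = (2.8284, 2.8284, 2.0000)
after link 2: o_2 = (1.7678, 1.7678, 4.5981)
after link 3: o_3 = (2.7678, -1.2322, 7.0476)

2.768 -1.232 7.048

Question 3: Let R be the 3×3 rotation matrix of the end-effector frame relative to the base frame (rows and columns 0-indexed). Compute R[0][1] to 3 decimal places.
End-effector y-axis (col 1 of R) = (0.7500,-0.2500,-0.6124)
R[0][1] = 0.7500

0.750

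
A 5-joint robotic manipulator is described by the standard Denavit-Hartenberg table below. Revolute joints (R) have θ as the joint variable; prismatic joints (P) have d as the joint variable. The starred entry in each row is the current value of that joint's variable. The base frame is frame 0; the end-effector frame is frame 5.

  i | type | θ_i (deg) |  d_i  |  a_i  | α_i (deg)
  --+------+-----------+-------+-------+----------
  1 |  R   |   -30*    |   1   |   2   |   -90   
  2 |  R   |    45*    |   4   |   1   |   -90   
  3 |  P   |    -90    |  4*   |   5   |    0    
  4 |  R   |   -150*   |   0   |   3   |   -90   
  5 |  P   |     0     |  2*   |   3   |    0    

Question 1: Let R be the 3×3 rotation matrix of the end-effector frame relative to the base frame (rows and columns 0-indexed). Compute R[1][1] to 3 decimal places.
End-effector y-axis (col 1 of R) = (0.6124,-0.3536,0.7071)
R[1][1] = -0.3536

-0.354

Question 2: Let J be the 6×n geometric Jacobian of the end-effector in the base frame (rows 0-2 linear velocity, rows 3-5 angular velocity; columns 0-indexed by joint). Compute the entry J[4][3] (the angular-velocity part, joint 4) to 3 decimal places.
0.354

axis z_3 = (-0.6124,0.3536,-0.7071); lever o_n−o_3 = (-4.9959,-1.9609,3.3461)
cross product → J_v[:, 3] = (-0.2036,5.5816,2.9671)
J_ω[:, 3] = z_3
entry J[4][3] = 0.3536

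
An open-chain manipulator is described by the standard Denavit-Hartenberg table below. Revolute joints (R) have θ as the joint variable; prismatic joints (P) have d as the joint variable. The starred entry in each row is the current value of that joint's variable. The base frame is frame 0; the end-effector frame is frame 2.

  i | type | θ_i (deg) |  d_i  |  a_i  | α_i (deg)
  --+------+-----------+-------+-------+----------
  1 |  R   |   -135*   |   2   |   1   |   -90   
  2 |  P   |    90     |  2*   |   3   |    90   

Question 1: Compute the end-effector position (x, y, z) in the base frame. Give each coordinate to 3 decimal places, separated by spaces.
0.707 -2.121 -1.000

after link 1: o_1 = (-0.7071, -0.7071, 2.0000)
after link 2: o_2 = (0.7071, -2.1213, -1.0000)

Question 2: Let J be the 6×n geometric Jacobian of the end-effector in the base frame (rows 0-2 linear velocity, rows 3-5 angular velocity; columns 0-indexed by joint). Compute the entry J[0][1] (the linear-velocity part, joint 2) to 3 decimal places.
0.707

prismatic axis z_1 = (0.7071,-0.7071,0.0000)
J_v[:, 1] = z_1; J_ω[:, 1] = (0,0,0)
entry J[0][1] = 0.7071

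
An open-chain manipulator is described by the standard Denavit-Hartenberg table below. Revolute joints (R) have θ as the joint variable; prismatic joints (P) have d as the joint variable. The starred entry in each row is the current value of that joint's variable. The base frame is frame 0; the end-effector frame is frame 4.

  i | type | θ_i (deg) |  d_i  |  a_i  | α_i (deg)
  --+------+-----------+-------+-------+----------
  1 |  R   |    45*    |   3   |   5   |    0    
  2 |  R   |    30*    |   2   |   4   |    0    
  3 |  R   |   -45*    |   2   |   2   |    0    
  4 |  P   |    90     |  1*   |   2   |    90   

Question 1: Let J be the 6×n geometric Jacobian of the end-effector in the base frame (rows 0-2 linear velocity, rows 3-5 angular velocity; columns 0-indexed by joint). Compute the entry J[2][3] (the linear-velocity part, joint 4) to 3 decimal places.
1.000

prismatic axis z_3 = (0.0000,0.0000,1.0000)
J_v[:, 3] = z_3; J_ω[:, 3] = (0,0,0)
entry J[2][3] = 1.0000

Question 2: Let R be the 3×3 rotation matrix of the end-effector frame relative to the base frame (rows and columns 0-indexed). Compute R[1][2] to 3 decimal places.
0.500

End-effector z-axis (col 2 of R) = (0.8660,0.5000,0.0000)
R[1][2] = 0.5000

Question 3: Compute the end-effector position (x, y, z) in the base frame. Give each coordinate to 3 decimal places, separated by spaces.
5.303 10.131 8.000

after link 1: o_1 = (3.5355, 3.5355, 3.0000)
after link 2: o_2 = (4.5708, 7.3992, 5.0000)
after link 3: o_3 = (6.3029, 8.3992, 7.0000)
after link 4: o_4 = (5.3029, 10.1313, 8.0000)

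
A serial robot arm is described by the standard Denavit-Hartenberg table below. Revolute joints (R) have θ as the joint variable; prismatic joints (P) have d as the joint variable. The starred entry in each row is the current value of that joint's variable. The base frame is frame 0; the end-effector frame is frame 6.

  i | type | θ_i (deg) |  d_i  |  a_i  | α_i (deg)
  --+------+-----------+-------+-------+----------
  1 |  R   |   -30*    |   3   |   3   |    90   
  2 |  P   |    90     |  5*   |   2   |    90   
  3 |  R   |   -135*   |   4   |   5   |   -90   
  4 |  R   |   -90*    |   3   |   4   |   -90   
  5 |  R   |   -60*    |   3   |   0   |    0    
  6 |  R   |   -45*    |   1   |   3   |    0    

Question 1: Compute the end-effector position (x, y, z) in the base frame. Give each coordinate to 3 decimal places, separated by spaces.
11.621 -0.319 2.806

after link 1: o_1 = (2.5981, -1.5000, 3.0000)
after link 2: o_2 = (0.0981, -5.8301, 5.0000)
after link 3: o_3 = (5.3299, -4.7683, 1.4645)
after link 4: o_4 = (9.8547, -4.9311, 3.5858)
after link 5: o_5 = (10.9154, -3.0940, 1.4645)
after link 6: o_6 = (11.6210, -0.3189, 2.8064)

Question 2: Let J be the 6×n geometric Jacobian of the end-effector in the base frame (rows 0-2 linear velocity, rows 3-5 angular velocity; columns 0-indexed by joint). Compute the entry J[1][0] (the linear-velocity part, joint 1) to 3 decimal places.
11.621

axis z_0 = ẑ; lever o_n−o_0 = (11.6210,-0.3189,2.8064)
cross product → J_v[:, 0] = (0.3189,11.6210,-0.0000)
J_ω[:, 0] = z_0
entry J[1][0] = 11.6210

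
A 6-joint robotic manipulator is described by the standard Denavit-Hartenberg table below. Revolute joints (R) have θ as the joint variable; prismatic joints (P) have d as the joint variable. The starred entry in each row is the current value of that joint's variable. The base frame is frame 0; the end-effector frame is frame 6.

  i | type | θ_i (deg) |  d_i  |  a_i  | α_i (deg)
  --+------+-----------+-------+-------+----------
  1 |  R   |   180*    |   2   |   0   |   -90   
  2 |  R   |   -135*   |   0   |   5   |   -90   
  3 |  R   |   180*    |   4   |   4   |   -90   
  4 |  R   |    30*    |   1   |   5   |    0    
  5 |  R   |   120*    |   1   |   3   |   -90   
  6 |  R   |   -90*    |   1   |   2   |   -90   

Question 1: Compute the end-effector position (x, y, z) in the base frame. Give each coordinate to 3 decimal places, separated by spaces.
after link 1: o_1 = (0.0000, 0.0000, 2.0000)
after link 2: o_2 = (3.5355, -0.0000, 5.5355)
after link 3: o_3 = (-2.1213, 0.0000, 5.5355)
after link 4: o_4 = (-3.4154, -1.0000, 0.7059)
after link 5: o_5 = (-0.5176, -2.0000, 1.4824)
after link 6: o_6 = (-0.7765, -4.0000, 2.4483)

-0.776 -4.000 2.448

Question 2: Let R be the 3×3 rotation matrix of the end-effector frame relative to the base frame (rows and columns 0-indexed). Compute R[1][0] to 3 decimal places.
End-effector x-axis (col 0 of R) = (-0.0000,-1.0000,-0.0000)
R[1][0] = -1.0000

-1.000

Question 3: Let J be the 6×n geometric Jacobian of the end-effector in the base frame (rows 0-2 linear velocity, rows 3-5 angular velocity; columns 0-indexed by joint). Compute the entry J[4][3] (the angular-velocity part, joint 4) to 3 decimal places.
-1.000

axis z_3 = (-0.0000,-1.0000,-0.0000); lever o_n−o_3 = (1.3449,-4.0000,-3.0872)
cross product → J_v[:, 3] = (3.0872,-0.0000,1.3449)
J_ω[:, 3] = z_3
entry J[4][3] = -1.0000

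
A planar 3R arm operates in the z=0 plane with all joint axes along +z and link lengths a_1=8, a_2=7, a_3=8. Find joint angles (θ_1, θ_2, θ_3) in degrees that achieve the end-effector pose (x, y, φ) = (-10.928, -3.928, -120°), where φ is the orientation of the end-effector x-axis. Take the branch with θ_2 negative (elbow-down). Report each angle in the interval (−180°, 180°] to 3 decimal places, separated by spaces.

wrist centre = target − a_3·(cos φ, sin φ) = (-6.9280, 3.0002)
cos θ_2 = (56.9984−8²−7²)/(2·8·7) = -0.5000; θ_2 = -120.0009° (elbow-down)
β = atan2(3.0002,-6.9280) = 156.5847°; ψ = atan2(-6.0621,4.4999) = -53.4136°
θ_1 = β − ψ = 209.9983°
θ_3 = φ − θ_1 − θ_2 = 150.0026° (wrapped to (-180°,180°])

-150.002 -120.001 150.003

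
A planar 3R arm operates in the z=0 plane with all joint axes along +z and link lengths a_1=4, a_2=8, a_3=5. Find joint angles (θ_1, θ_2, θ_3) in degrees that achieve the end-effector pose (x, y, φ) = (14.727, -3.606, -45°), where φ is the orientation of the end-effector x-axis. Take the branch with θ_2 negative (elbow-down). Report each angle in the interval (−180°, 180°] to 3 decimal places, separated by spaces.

wrist centre = target − a_3·(cos φ, sin φ) = (11.1915, -0.0705)
cos θ_2 = (125.2539−4²−8²)/(2·4·8) = 0.7071; θ_2 = -45.0012° (elbow-down)
β = atan2(-0.0705,11.1915) = -0.3608°; ψ = atan2(-5.6570,9.6567) = -30.3620°
θ_1 = β − ψ = 30.0013°
θ_3 = φ − θ_1 − θ_2 = -30.0001° (wrapped to (-180°,180°])

30.001 -45.001 -30.000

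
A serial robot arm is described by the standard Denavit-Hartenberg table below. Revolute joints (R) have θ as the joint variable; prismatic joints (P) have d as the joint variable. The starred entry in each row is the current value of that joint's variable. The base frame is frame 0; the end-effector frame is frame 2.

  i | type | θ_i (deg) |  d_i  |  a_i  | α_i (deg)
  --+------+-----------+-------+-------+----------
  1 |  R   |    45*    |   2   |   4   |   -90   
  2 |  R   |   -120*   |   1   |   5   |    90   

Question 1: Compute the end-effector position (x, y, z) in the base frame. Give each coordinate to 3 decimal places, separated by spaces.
0.354 1.768 6.330

after link 1: o_1 = (2.8284, 2.8284, 2.0000)
after link 2: o_2 = (0.3536, 1.7678, 6.3301)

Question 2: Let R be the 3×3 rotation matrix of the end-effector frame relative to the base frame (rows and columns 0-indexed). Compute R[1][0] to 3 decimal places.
-0.354

End-effector x-axis (col 0 of R) = (-0.3536,-0.3536,0.8660)
R[1][0] = -0.3536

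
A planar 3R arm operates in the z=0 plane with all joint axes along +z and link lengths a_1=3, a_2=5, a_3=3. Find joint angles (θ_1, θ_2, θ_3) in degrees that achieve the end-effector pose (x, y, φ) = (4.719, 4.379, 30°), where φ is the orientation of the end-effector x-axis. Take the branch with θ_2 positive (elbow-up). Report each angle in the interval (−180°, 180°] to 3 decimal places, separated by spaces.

-44.991 135.000 -60.008

wrist centre = target − a_3·(cos φ, sin φ) = (2.1209, 2.8790)
cos θ_2 = (12.7870−3²−5²)/(2·3·5) = -0.7071; θ_2 = 134.9996° (elbow-up)
β = atan2(2.8790,2.1209) = 53.6214°; ψ = atan2(3.5356,-0.5355) = 98.6127°
θ_1 = β − ψ = -44.9913°
θ_3 = φ − θ_1 − θ_2 = -60.0082° (wrapped to (-180°,180°])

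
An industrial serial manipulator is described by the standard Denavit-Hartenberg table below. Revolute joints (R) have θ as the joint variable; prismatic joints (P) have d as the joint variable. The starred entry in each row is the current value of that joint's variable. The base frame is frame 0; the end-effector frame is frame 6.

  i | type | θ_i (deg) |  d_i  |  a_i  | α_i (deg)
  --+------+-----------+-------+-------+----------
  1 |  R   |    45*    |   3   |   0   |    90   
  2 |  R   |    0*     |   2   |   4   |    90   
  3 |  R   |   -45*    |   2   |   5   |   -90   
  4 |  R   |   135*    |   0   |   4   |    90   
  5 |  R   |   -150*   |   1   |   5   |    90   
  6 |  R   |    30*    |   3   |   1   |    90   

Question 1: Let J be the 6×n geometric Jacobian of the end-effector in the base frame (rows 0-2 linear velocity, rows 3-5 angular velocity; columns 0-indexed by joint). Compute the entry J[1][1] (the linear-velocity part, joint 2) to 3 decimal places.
1.954

axis z_1 = (0.7071,-0.7071,0.0000); lever o_n−o_1 = (3.9077,9.2993,-2.7638)
cross product → J_v[:, 1] = (1.9543,1.9543,9.3388)
J_ω[:, 1] = z_1
entry J[1][1] = 1.9543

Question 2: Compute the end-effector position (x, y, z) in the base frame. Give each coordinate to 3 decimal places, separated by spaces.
after link 1: o_1 = (0.0000, 0.0000, 3.0000)
after link 2: o_2 = (4.2426, 1.4142, 3.0000)
after link 3: o_3 = (4.2426, 6.4142, 1.0000)
after link 4: o_4 = (4.2426, 3.5858, 3.8284)
after link 5: o_5 = (1.7426, 7.3548, 1.4737)
after link 6: o_6 = (3.9077, 9.2993, 0.2362)

3.908 9.299 0.236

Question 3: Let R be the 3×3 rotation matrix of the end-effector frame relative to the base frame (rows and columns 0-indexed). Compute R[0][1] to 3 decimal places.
0.866

End-effector y-axis (col 1 of R) = (0.8660,0.3536,-0.3536)
R[0][1] = 0.8660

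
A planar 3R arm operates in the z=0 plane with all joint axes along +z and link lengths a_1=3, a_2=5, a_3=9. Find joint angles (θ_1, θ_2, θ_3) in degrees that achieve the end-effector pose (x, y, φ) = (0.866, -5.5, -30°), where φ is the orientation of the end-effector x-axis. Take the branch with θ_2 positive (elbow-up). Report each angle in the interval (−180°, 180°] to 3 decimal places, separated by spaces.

wrist centre = target − a_3·(cos φ, sin φ) = (-6.9282, -1.0000)
cos θ_2 = (49.0004−3²−5²)/(2·3·5) = 0.5000; θ_2 = 59.9992° (elbow-up)
β = atan2(-1.0000,-6.9282) = -171.7868°; ψ = atan2(4.3301,5.5001) = 38.2127°
θ_1 = β − ψ = -209.9995°
θ_3 = φ − θ_1 − θ_2 = 120.0003° (wrapped to (-180°,180°])

150.000 59.999 120.000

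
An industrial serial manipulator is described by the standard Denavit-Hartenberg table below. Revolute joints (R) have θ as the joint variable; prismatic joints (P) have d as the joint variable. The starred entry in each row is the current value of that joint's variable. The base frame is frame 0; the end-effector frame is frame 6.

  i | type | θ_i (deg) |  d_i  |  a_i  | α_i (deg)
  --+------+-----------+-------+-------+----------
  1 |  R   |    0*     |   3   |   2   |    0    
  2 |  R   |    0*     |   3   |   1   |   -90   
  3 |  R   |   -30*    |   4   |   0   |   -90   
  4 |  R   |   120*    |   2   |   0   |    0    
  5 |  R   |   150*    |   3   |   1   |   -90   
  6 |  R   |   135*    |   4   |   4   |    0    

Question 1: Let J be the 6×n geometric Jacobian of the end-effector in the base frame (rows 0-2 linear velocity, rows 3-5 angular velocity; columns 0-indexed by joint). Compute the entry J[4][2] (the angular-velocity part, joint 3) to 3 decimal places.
1.000

axis z_2 = (0.0000,1.0000,0.0000); lever o_n−o_2 = (4.5499,2.1716,0.1194)
cross product → J_v[:, 2] = (0.1194,0.0000,-4.5499)
J_ω[:, 2] = z_2
entry J[4][2] = 1.0000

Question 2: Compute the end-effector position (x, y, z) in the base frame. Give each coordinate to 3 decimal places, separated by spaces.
7.550 2.172 6.119

after link 1: o_1 = (2.0000, 0.0000, 3.0000)
after link 2: o_2 = (3.0000, 0.0000, 6.0000)
after link 3: o_3 = (3.0000, 4.0000, 6.0000)
after link 4: o_4 = (4.0000, 4.0000, 4.2679)
after link 5: o_5 = (5.5000, 5.0000, 1.6699)
after link 6: o_6 = (7.5499, 2.1716, 6.1194)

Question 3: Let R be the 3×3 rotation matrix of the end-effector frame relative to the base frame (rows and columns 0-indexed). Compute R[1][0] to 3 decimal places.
End-effector x-axis (col 0 of R) = (-0.3536,-0.7071,0.6124)
R[1][0] = -0.7071

-0.707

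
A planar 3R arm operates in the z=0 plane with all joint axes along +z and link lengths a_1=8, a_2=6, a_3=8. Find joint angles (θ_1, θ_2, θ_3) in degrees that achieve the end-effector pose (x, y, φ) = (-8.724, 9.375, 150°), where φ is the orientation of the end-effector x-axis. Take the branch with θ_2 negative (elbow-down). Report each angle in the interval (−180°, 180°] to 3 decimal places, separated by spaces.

wrist centre = target − a_3·(cos φ, sin φ) = (-1.7958, 5.3750)
cos θ_2 = (32.1155−8²−6²)/(2·8·6) = -0.7071; θ_2 = -135.0019° (elbow-down)
β = atan2(5.3750,-1.7958) = 108.4746°; ψ = atan2(-4.2425,3.7572) = -48.4714°
θ_1 = β − ψ = 156.9460°
θ_3 = φ − θ_1 − θ_2 = 128.0559° (wrapped to (-180°,180°])

156.946 -135.002 128.056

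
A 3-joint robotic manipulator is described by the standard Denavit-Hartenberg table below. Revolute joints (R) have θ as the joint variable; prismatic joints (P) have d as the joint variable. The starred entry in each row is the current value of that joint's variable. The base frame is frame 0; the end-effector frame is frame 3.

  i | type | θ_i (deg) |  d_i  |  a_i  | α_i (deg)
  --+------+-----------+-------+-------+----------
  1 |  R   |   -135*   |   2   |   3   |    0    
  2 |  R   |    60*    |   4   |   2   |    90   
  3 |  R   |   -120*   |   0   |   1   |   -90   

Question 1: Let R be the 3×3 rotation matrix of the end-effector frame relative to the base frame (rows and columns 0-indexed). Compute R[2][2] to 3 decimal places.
-0.500

End-effector z-axis (col 2 of R) = (0.2241,-0.8365,-0.5000)
R[2][2] = -0.5000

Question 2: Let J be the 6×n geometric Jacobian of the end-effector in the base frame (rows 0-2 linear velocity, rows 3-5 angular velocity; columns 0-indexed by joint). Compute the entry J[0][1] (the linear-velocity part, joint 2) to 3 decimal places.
1.449

axis z_1 = (0.0000,0.0000,1.0000); lever o_n−o_1 = (0.3882,-1.4489,3.1340)
cross product → J_v[:, 1] = (1.4489,0.3882,-0.0000)
J_ω[:, 1] = z_1
entry J[0][1] = 1.4489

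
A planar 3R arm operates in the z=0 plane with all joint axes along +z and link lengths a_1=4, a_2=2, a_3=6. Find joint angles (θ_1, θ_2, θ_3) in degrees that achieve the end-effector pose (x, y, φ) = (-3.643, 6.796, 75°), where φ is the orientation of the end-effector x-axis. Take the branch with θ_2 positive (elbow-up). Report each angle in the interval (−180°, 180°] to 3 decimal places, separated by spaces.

149.993 60.007 -134.999

wrist centre = target − a_3·(cos φ, sin φ) = (-5.1959, 1.0004)
cos θ_2 = (27.9984−4²−2²)/(2·4·2) = 0.4999; θ_2 = 60.0066° (elbow-up)
β = atan2(1.0004,-5.1959) = 169.1014°; ψ = atan2(1.7322,4.9998) = 19.1085°
θ_1 = β − ψ = 149.9929°
θ_3 = φ − θ_1 − θ_2 = -134.9995° (wrapped to (-180°,180°])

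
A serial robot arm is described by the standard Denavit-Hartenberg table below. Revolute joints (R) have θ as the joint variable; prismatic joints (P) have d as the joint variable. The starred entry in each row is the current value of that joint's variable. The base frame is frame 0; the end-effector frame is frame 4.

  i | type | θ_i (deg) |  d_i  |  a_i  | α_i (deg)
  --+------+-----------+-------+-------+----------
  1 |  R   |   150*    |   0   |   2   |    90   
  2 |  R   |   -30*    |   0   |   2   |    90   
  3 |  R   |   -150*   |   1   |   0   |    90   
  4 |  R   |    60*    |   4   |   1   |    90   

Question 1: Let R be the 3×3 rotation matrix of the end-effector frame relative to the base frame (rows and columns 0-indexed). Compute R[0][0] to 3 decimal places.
End-effector x-axis (col 0 of R) = (0.5748,-0.6205,-0.5335)
R[0][0] = 0.5748

0.575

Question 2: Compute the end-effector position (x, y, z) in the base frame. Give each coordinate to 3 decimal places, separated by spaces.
1.008 3.129 -1.400

after link 1: o_1 = (-1.7321, 1.0000, 0.0000)
after link 2: o_2 = (-3.2321, 1.8660, -1.0000)
after link 3: o_3 = (-2.7990, 1.6160, -1.8660)
after link 4: o_4 = (1.0078, 3.1295, -1.3995)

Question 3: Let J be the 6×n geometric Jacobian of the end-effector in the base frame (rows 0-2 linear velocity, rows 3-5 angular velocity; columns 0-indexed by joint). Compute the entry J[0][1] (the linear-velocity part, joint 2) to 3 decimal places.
-1.212

axis z_1 = (0.5000,0.8660,0.0000); lever o_n−o_1 = (2.7398,2.1295,-1.3995)
cross product → J_v[:, 1] = (-1.2120,0.6998,-1.3080)
J_ω[:, 1] = z_1
entry J[0][1] = -1.2120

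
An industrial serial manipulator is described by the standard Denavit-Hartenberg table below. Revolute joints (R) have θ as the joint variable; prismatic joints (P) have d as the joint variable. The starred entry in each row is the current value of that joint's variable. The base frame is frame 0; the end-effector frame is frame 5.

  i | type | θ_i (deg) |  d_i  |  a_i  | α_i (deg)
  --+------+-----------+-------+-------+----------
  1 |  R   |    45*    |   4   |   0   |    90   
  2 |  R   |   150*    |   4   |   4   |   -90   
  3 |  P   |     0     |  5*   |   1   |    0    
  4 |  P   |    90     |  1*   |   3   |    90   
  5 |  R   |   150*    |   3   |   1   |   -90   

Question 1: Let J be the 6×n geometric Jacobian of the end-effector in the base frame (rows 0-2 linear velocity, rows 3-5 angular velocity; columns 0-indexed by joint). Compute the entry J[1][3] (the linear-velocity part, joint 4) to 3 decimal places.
-0.354

prismatic axis z_3 = (-0.3536,-0.3536,-0.8660)
J_v[:, 3] = z_3; J_ω[:, 3] = (0,0,0)
entry J[1][3] = -0.3536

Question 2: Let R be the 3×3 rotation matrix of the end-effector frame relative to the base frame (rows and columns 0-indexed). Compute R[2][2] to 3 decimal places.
0.750

End-effector z-axis (col 2 of R) = (0.6597,-0.0474,0.7500)
R[2][2] = 0.7500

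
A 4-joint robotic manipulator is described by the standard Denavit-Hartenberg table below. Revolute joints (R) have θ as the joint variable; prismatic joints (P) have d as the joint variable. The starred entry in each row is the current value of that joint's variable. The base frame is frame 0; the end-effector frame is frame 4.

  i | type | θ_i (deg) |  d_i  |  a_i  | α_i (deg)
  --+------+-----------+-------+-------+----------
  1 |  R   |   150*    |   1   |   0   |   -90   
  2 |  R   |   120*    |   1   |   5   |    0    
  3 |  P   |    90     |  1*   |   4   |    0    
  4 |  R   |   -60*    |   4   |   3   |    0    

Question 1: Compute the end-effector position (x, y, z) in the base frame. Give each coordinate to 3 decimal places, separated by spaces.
after link 1: o_1 = (0.0000, 0.0000, 1.0000)
after link 2: o_2 = (1.6651, -2.1160, -3.3301)
after link 3: o_3 = (4.1651, -4.7141, -1.3301)
after link 4: o_4 = (4.4151, -9.4772, -2.8301)

4.415 -9.477 -2.830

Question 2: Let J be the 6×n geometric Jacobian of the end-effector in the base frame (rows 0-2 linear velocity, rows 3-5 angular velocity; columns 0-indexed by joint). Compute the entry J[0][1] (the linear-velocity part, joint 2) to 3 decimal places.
axis z_1 = (-0.5000,-0.8660,0.0000); lever o_n−o_1 = (4.4151,-9.4772,-3.8301)
cross product → J_v[:, 1] = (3.3170,-1.9151,8.5622)
J_ω[:, 1] = z_1
entry J[0][1] = 3.3170

3.317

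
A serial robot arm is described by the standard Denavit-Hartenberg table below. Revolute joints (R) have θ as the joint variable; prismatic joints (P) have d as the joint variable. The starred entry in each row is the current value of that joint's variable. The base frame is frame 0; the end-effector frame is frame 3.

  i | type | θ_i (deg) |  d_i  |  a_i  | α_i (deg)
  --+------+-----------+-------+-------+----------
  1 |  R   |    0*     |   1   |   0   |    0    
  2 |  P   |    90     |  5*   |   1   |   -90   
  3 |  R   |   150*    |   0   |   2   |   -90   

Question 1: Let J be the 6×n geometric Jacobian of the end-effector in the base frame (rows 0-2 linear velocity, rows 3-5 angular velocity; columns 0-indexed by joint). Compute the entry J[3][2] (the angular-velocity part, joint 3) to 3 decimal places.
-1.000

axis z_2 = (-1.0000,0.0000,0.0000); lever o_n−o_2 = (-0.0000,-1.7321,-1.0000)
cross product → J_v[:, 2] = (0.0000,-1.0000,1.7321)
J_ω[:, 2] = z_2
entry J[3][2] = -1.0000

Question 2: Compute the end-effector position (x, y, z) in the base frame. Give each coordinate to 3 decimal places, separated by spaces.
after link 1: o_1 = (0.0000, 0.0000, 1.0000)
after link 2: o_2 = (0.0000, 1.0000, 6.0000)
after link 3: o_3 = (-0.0000, -0.7321, 5.0000)

-0.000 -0.732 5.000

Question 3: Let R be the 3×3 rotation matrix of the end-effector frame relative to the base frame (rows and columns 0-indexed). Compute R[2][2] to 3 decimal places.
End-effector z-axis (col 2 of R) = (-0.0000,-0.5000,0.8660)
R[2][2] = 0.8660

0.866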